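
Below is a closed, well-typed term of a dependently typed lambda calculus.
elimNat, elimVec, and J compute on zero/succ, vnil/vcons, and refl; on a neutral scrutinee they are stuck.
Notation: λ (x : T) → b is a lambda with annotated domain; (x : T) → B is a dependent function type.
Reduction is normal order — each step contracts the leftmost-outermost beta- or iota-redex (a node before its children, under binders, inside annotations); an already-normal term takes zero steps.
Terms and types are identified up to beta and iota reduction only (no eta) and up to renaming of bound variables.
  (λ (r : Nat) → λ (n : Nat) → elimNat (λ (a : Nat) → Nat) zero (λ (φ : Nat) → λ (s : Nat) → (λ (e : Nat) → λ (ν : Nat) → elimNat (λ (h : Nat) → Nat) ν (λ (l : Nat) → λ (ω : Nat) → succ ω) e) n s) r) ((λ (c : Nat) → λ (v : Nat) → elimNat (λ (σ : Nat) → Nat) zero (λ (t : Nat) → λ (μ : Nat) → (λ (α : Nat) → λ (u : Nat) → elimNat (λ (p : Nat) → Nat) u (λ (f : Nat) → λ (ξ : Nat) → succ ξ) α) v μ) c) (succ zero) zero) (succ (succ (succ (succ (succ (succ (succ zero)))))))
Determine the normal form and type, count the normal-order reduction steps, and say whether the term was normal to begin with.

normal form:
  zero
type:
  Nat
normal-order step count: 36
started in normal form: no
first contracted redex: a beta-redex


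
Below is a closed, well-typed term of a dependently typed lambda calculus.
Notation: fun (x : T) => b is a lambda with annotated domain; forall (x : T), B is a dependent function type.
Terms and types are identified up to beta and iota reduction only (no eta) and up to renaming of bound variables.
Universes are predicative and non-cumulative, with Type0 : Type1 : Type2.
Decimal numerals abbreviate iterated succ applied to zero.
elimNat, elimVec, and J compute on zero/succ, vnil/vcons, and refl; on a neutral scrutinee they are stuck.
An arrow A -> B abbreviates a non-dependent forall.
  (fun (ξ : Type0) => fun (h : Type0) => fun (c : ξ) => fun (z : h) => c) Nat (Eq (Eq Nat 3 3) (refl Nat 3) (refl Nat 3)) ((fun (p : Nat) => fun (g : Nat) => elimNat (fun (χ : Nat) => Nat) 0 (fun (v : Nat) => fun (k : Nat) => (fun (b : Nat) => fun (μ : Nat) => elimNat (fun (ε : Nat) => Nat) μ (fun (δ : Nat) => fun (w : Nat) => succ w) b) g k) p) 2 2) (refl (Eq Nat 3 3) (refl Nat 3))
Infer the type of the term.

inferred type:
  Nat


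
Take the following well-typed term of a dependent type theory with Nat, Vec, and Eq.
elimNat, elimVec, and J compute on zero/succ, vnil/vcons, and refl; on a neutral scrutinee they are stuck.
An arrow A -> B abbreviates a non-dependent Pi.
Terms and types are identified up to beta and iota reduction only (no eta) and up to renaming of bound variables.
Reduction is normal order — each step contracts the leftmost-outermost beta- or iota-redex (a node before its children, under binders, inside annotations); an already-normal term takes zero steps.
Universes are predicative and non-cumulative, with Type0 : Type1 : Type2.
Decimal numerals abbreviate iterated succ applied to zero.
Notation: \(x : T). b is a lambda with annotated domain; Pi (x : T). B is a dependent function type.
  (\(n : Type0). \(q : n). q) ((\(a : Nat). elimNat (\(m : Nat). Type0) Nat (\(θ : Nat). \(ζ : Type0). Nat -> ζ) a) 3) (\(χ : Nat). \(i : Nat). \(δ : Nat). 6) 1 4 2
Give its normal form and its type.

normal form:
  6
inferred type:
  Nat
observation: reduction starts at a beta-redex, and 5 normal-order steps reach the normal form.


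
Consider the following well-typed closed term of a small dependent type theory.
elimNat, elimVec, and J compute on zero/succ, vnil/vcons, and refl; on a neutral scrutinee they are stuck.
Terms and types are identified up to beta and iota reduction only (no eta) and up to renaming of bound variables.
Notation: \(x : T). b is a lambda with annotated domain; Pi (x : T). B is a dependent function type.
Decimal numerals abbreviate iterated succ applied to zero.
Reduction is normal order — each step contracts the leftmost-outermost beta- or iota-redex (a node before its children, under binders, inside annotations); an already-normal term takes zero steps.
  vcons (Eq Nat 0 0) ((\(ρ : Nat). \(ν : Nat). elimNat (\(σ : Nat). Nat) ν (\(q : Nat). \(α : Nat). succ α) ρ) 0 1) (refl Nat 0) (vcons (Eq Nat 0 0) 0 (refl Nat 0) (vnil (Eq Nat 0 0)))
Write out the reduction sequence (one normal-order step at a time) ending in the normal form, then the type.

reduction (normal order):
  vcons (Eq Nat 0 0) ((\(ρ : Nat). \(ν : Nat). elimNat (\(σ : Nat). Nat) ν (\(q : Nat). \(α : Nat). succ α) ρ) 0 1) (refl Nat 0) (vcons (Eq Nat 0 0) 0 (refl Nat 0) (vnil (Eq Nat 0 0)))
  ~> vcons (Eq Nat 0 0) ((\(ρ : Nat). elimNat (\(ν : Nat). Nat) ρ (\(σ : Nat). \(q : Nat). succ q) 0) 1) (refl Nat 0) (vcons (Eq Nat 0 0) 0 (refl Nat 0) (vnil (Eq Nat 0 0)))
  ~> vcons (Eq Nat 0 0) (elimNat (\(ρ : Nat). Nat) 1 (\(ν : Nat). \(σ : Nat). succ σ) 0) (refl Nat 0) (vcons (Eq Nat 0 0) 0 (refl Nat 0) (vnil (Eq Nat 0 0)))
  ~> vcons (Eq Nat 0 0) 1 (refl Nat 0) (vcons (Eq Nat 0 0) 0 (refl Nat 0) (vnil (Eq Nat 0 0)))
inferred type:
  Vec (Eq Nat 0 0) 2


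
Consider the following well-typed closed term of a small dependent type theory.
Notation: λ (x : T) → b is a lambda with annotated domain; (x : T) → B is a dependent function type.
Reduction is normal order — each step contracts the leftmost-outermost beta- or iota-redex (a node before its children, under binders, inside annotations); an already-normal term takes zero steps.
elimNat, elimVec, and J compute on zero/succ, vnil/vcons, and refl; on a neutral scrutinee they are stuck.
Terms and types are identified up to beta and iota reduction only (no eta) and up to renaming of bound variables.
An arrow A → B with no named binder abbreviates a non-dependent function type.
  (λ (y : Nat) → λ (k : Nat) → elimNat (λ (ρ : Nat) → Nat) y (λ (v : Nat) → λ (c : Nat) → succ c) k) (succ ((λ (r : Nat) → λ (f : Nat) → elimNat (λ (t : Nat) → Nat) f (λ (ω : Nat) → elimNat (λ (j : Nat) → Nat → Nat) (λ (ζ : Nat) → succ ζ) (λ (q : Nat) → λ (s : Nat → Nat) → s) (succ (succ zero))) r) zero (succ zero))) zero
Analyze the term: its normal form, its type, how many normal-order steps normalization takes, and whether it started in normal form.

reduced normal form:
  succ (succ zero)
type:
  Nat
steps to reach normal form (normal order): 6
started in normal form: no
first redex: a beta-redex


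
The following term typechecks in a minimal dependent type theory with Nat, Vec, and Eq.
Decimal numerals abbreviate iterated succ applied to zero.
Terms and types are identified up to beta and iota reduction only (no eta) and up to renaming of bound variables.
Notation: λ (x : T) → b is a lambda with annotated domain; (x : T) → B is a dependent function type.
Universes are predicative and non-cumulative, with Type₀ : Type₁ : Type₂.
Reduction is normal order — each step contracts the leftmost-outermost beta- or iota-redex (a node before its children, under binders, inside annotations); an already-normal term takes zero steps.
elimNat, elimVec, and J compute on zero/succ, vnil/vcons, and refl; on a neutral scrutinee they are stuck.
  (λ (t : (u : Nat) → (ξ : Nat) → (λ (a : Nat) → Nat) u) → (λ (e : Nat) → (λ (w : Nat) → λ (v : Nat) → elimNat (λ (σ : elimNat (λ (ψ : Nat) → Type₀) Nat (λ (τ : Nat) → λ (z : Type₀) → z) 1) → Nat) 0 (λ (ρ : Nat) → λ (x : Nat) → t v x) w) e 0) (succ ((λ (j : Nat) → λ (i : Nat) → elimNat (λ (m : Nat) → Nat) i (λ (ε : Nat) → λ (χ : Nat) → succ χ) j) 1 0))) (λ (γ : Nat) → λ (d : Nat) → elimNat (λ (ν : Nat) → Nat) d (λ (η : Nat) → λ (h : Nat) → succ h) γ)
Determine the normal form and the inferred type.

resulting normal form:
  0
inferred type:
  Nat
observation: reduction starts at a beta-redex, and 27 normal-order steps reach the normal form.


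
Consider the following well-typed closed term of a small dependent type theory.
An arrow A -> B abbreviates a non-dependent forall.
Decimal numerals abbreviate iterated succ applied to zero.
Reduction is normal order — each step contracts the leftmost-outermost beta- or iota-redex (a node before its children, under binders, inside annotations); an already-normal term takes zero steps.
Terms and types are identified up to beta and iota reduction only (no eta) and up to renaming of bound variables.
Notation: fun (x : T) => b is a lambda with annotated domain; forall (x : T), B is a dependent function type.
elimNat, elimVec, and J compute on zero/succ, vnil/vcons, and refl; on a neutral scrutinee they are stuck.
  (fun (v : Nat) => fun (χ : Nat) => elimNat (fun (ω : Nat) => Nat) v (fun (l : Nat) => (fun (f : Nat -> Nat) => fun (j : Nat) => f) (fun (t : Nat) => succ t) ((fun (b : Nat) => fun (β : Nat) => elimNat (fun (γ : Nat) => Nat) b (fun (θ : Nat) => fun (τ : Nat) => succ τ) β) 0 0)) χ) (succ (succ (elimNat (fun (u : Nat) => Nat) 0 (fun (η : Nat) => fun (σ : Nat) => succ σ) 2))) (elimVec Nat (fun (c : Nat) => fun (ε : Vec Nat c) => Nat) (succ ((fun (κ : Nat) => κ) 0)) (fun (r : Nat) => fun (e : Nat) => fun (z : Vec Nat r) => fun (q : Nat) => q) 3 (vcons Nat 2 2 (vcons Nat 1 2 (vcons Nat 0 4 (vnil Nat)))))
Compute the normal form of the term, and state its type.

normal form:
  5
the term's type:
  Nat
observation: 32 normal-order steps normalize the term, beginning with a beta-redex.


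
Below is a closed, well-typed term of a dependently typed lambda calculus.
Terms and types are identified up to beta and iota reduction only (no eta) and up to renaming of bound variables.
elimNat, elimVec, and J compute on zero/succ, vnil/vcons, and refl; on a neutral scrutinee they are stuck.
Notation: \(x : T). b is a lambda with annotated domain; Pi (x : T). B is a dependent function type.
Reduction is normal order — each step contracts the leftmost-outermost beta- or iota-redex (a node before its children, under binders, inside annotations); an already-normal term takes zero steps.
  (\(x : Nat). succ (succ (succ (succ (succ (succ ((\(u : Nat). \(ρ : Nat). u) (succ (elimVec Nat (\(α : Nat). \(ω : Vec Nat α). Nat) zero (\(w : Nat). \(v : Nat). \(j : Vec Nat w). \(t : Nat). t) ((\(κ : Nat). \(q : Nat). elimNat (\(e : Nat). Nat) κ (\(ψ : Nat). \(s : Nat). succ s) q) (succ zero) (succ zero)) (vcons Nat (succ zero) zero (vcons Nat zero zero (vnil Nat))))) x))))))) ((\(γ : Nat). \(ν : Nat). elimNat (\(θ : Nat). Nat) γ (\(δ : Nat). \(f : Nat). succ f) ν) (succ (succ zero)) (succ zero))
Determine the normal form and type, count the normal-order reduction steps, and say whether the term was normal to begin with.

resulting normal form:
  succ (succ (succ (succ (succ (succ (succ zero))))))
the term's type:
  Nat
steps to reach normal form (normal order): 14
term was already normal: no
first contracted redex: a beta-redex


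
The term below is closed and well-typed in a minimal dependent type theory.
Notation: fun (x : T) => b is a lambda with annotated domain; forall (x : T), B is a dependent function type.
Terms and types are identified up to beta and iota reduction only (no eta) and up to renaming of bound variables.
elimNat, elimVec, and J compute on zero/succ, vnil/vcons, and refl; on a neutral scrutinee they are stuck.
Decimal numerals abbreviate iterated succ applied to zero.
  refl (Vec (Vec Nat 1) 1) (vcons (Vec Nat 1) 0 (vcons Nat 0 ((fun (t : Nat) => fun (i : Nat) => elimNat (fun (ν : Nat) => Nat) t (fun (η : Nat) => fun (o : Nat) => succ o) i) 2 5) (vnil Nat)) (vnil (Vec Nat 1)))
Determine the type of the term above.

inferred type:
  Eq (Vec (Vec Nat 1) 1) (vcons (Vec Nat 1) 0 (vcons Nat 0 7 (vnil Nat)) (vnil (Vec Nat 1))) (vcons (Vec Nat 1) 0 (vcons Nat 0 7 (vnil Nat)) (vnil (Vec Nat 1)))


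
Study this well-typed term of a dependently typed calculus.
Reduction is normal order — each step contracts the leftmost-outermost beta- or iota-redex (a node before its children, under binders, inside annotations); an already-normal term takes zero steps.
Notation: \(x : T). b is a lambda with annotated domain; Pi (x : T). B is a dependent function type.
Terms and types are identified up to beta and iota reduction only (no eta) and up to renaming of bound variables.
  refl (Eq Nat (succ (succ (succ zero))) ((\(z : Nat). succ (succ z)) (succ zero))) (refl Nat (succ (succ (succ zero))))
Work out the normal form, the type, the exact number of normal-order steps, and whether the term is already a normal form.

normal form:
  refl (Eq Nat (succ (succ (succ zero))) (succ (succ (succ zero)))) (refl Nat (succ (succ (succ zero))))
the term's type:
  Eq (Eq Nat (succ (succ (succ zero))) (succ (succ (succ zero)))) (refl Nat (succ (succ (succ zero)))) (refl Nat (succ (succ (succ zero))))
reduction steps (normal order): 1
term was already normal: no
first redex: a beta-redex


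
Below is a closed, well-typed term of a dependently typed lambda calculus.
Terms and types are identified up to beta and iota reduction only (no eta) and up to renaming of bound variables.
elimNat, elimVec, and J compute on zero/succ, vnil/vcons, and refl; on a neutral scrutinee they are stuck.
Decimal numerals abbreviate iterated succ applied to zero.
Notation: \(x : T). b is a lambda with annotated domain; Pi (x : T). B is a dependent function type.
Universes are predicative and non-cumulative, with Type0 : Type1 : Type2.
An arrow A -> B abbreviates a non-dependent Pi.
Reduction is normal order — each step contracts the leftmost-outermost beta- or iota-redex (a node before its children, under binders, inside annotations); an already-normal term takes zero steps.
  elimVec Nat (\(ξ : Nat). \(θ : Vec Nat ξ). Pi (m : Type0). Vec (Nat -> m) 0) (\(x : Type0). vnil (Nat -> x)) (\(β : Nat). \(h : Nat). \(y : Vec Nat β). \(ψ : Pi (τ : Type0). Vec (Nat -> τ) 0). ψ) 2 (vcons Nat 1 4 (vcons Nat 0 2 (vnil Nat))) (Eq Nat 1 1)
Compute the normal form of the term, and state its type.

normal form:
  vnil (Nat -> Eq Nat 1 1)
inferred type:
  Vec (Nat -> Eq Nat 1 1) 0


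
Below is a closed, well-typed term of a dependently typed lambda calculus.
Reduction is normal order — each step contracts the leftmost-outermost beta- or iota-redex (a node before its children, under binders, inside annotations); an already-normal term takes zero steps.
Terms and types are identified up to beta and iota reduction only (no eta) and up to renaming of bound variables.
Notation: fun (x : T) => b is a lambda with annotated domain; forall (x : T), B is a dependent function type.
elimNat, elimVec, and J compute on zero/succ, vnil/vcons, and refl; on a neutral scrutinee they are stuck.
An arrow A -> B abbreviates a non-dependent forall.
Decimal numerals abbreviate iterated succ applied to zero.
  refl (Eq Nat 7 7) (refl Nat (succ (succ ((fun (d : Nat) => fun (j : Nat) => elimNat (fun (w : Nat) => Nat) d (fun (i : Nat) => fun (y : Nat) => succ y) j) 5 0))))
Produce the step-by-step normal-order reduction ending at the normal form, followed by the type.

normal-order reduction sequence:
  refl (Eq Nat 7 7) (refl Nat (succ (succ ((fun (d : Nat) => fun (j : Nat) => elimNat (fun (w : Nat) => Nat) d (fun (i : Nat) => fun (y : Nat) => succ y) j) 5 0))))
  ~> refl (Eq Nat 7 7) (refl Nat (succ (succ ((fun (d : Nat) => elimNat (fun (j : Nat) => Nat) 5 (fun (w : Nat) => fun (i : Nat) => succ i) d) 0))))
  ~> refl (Eq Nat 7 7) (refl Nat (succ (succ (elimNat (fun (d : Nat) => Nat) 5 (fun (j : Nat) => fun (w : Nat) => succ w) 0))))
  ~> refl (Eq Nat 7 7) (refl Nat 7)
the term's type:
  Eq (Eq Nat 7 7) (refl Nat 7) (refl Nat 7)


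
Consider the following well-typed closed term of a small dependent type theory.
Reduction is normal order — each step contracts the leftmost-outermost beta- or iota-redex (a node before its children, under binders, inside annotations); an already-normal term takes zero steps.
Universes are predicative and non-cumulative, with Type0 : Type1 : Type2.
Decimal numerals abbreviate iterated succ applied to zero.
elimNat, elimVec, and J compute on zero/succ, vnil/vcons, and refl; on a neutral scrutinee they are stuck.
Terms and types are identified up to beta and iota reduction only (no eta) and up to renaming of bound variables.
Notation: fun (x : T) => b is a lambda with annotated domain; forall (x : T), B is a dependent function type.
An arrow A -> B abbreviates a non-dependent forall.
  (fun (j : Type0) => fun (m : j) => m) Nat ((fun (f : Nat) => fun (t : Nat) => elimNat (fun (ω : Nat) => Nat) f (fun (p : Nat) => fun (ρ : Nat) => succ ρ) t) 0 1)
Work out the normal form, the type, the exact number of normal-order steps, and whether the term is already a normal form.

reduced normal form:
  1
the term's type:
  Nat
steps to reach normal form (normal order): 8
term was already normal: no
first redex: a beta-redex


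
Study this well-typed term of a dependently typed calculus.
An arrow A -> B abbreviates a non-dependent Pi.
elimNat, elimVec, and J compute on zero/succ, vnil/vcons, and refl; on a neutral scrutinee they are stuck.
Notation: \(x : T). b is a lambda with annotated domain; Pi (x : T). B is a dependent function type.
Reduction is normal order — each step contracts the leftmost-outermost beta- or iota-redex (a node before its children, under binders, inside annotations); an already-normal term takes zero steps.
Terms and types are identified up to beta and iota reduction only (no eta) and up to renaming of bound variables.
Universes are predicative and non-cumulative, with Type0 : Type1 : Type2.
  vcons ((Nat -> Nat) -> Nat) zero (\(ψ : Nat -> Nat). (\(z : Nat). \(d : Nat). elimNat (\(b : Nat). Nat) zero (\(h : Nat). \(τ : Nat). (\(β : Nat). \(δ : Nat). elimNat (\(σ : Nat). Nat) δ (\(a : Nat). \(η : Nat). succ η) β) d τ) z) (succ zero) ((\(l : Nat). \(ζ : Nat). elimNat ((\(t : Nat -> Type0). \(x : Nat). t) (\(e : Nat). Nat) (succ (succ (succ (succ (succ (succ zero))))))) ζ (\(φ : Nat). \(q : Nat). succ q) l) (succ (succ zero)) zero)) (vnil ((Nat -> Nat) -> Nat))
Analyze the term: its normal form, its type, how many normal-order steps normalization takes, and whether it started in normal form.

resulting normal form:
  vcons ((Nat -> Nat) -> Nat) zero (\(ψ : Nat -> Nat). succ (succ zero)) (vnil ((Nat -> Nat) -> Nat))
inferred type:
  Vec ((Nat -> Nat) -> Nat) (succ zero)
normal-order step count: 24
started in normal form: no
first redex: a beta-redex


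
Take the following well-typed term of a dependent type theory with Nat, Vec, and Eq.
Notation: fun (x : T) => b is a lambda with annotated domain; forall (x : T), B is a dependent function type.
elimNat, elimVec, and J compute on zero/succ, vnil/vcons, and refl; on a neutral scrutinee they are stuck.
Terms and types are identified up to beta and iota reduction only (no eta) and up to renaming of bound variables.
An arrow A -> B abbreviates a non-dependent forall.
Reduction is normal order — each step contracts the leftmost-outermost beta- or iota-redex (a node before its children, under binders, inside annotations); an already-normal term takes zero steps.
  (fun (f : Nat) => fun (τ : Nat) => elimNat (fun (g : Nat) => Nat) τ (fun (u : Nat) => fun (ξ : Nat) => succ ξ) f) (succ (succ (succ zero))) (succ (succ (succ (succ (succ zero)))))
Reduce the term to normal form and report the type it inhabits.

resulting normal form:
  succ (succ (succ (succ (succ (succ (succ (succ zero)))))))
the term's type:
  Nat


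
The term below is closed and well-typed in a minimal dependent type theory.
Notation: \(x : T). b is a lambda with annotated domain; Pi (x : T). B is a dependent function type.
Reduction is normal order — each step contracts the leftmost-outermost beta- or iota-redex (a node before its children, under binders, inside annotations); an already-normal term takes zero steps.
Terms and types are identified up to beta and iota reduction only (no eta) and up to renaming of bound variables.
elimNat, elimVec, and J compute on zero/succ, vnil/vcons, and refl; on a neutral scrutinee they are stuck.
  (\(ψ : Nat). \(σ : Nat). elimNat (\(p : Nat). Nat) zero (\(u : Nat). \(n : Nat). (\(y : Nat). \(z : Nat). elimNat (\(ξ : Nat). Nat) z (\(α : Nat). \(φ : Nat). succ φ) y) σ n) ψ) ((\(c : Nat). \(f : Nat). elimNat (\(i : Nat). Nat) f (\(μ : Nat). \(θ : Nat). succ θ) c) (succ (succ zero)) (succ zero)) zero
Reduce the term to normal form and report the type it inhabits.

normal form:
  zero
inferred type:
  Nat
observation: 24 normal-order steps normalize the term, beginning with a beta-redex.


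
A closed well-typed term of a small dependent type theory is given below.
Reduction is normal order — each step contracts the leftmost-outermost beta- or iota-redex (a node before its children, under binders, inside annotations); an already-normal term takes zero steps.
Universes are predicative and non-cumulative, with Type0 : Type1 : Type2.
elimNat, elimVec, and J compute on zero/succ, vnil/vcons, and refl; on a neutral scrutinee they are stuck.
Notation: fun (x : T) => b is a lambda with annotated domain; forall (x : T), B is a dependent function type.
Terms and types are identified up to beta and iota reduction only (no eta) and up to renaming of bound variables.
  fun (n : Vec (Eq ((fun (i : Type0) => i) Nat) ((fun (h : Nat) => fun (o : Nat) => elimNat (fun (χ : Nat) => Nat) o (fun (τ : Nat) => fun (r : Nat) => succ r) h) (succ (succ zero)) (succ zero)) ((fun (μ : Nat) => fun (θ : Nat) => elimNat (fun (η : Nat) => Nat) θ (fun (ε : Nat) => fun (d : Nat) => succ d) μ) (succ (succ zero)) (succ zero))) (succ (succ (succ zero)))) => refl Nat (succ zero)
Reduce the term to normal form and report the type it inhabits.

normal form:
  fun (n : Vec (Eq Nat (succ (succ (succ zero))) (succ (succ (succ zero)))) (succ (succ (succ zero)))) => refl Nat (succ zero)
type:
  forall (n : Vec (Eq Nat (succ (succ (succ zero))) (succ (succ (succ zero)))) (succ (succ (succ zero)))), Eq Nat (succ zero) (succ zero)


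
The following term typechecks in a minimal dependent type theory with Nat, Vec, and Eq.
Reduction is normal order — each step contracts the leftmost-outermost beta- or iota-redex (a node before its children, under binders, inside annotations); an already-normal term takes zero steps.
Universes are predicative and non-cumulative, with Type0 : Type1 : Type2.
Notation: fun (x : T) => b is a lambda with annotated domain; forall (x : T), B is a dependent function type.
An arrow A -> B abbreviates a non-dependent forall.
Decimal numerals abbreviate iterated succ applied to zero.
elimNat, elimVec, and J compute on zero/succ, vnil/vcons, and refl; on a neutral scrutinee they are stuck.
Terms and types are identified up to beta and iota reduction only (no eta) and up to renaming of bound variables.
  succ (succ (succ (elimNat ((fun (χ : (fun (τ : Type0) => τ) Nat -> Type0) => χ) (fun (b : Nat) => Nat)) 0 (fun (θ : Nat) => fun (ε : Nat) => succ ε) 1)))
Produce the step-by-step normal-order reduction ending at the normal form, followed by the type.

normal-order reduction sequence:
  succ (succ (succ (elimNat ((fun (χ : (fun (τ : Type0) => τ) Nat -> Type0) => χ) (fun (b : Nat) => Nat)) 0 (fun (θ : Nat) => fun (ε : Nat) => succ ε) 1)))
  ~> succ (succ (succ ((fun (χ : Nat) => fun (τ : Nat) => succ τ) 0 (elimNat ((fun (b : (fun (θ : Type0) => θ) Nat -> Type0) => b) (fun (ε : Nat) => Nat)) 0 (fun (o : Nat) => fun (e : Nat) => succ e) 0))))
  ~> succ (succ (succ ((fun (χ : Nat) => succ χ) (elimNat ((fun (τ : (fun (b : Type0) => b) Nat -> Type0) => τ) (fun (θ : Nat) => Nat)) 0 (fun (ε : Nat) => fun (o : Nat) => succ o) 0))))
  ~> succ (succ (succ (succ (elimNat ((fun (χ : (fun (τ : Type0) => τ) Nat -> Type0) => χ) (fun (b : Nat) => Nat)) 0 (fun (θ : Nat) => fun (ε : Nat) => succ ε) 0))))
  ~> 4
inferred type:
  Nat


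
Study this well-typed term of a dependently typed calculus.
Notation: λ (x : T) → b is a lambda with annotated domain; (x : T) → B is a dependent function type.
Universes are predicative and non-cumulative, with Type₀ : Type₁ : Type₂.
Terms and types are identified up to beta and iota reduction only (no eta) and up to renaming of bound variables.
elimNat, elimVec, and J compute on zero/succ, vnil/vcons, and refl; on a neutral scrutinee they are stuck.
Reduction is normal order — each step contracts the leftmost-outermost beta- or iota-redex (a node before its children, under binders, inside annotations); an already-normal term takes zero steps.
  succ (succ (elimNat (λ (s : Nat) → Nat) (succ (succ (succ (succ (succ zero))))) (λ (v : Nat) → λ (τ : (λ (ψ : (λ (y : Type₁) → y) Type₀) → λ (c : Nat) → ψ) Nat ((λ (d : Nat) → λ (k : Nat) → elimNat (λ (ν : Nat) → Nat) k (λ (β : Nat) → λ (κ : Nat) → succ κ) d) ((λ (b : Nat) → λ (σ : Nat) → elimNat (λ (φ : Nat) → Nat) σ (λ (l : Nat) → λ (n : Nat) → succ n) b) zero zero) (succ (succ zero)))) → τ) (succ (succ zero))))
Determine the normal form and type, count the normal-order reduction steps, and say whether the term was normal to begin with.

resulting normal form:
  succ (succ (succ (succ (succ (succ (succ zero))))))
type:
  Nat
steps to reach normal form (normal order): 7
started in normal form: no
first redex: an elimNat iota-redex


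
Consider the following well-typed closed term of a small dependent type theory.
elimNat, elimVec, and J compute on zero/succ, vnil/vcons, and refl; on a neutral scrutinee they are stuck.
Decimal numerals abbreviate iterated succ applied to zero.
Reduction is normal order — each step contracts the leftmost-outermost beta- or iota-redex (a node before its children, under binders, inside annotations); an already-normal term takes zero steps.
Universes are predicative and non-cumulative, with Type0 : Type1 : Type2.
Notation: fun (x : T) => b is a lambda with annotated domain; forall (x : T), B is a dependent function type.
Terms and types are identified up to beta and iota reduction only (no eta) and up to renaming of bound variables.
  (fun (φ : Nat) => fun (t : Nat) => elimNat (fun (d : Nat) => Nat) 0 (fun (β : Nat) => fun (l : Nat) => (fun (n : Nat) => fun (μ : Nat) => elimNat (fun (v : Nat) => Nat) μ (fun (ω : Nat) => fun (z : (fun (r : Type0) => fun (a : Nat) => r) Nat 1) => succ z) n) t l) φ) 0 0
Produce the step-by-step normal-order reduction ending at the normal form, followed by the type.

normal-order reduction:
  (fun (φ : Nat) => fun (t : Nat) => elimNat (fun (d : Nat) => Nat) 0 (fun (β : Nat) => fun (l : Nat) => (fun (n : Nat) => fun (μ : Nat) => elimNat (fun (v : Nat) => Nat) μ (fun (ω : Nat) => fun (z : (fun (r : Type0) => fun (a : Nat) => r) Nat 1) => succ z) n) t l) φ) 0 0
  ~> (fun (φ : Nat) => elimNat (fun (t : Nat) => Nat) 0 (fun (d : Nat) => fun (β : Nat) => (fun (l : Nat) => fun (n : Nat) => elimNat (fun (μ : Nat) => Nat) n (fun (v : Nat) => fun (ω : (fun (z : Type0) => fun (r : Nat) => z) Nat 1) => succ ω) l) φ β) 0) 0
  ~> elimNat (fun (φ : Nat) => Nat) 0 (fun (t : Nat) => fun (d : Nat) => (fun (β : Nat) => fun (l : Nat) => elimNat (fun (n : Nat) => Nat) l (fun (μ : Nat) => fun (v : (fun (ω : Type0) => fun (z : Nat) => ω) Nat 1) => succ v) β) 0 d) 0
  ~> 0
inferred type:
  Nat


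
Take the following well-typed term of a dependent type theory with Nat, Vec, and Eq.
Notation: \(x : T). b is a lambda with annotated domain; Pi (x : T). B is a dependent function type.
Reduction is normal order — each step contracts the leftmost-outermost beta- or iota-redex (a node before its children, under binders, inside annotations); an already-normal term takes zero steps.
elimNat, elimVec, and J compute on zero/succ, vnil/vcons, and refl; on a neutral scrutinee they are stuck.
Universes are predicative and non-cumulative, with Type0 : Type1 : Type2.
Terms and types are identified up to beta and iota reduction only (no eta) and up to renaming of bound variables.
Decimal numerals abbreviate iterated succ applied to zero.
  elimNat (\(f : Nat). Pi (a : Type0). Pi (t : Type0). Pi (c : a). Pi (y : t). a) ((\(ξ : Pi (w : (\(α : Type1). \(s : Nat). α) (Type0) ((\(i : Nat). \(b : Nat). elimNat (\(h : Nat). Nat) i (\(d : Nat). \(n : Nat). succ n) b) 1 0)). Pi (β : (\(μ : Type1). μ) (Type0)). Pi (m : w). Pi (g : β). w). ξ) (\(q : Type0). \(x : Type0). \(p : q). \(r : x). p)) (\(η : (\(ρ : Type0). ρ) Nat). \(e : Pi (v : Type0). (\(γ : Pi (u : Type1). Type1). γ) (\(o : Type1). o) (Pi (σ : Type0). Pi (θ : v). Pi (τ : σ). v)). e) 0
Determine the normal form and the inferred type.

reduced normal form:
  \(f : Type0). \(a : Type0). \(t : f). \(c : a). t
the term's type:
  Pi (f : Type0). Pi (a : Type0). Pi (t : f). Pi (c : a). f
observation: the first redex contracted is an elimNat iota-redex; the normal form is reached in 2 normal-order steps.


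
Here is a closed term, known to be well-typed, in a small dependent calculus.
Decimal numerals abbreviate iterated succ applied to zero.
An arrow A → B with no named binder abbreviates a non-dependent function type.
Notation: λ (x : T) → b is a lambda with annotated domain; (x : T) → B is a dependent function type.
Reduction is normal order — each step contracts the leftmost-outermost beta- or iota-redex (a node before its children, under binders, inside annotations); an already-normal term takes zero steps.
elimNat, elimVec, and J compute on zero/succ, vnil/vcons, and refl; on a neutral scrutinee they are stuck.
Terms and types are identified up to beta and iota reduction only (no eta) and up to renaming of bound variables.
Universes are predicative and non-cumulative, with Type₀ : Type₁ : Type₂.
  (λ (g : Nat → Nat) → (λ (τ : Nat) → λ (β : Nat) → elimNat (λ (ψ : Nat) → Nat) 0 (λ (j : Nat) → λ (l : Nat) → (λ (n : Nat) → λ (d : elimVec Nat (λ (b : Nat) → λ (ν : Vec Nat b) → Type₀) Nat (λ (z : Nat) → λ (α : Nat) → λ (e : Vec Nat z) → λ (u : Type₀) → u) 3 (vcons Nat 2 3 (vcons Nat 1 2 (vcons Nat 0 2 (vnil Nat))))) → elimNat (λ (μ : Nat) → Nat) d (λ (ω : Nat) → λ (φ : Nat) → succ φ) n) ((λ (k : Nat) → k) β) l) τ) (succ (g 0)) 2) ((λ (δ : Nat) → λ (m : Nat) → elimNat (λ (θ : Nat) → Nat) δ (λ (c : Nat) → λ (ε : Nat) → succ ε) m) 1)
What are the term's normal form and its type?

resulting normal form:
  4
type:
  Nat


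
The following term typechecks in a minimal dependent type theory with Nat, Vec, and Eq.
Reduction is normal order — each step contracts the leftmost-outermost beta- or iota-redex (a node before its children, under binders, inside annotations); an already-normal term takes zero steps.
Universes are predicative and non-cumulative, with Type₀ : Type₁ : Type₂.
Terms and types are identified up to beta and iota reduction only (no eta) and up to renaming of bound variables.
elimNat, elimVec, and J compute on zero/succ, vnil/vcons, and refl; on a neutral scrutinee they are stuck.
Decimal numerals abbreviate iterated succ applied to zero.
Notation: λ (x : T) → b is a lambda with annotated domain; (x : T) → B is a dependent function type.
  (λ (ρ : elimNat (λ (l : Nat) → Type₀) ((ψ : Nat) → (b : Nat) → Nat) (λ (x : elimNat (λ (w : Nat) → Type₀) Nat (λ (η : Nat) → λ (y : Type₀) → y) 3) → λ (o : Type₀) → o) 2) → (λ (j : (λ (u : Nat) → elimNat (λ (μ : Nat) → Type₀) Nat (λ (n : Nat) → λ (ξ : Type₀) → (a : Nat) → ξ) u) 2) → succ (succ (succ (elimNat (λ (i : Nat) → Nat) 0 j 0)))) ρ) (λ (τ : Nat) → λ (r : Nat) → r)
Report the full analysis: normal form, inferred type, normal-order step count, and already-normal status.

reduced normal form:
  3
type:
  Nat
steps to reach normal form (normal order): 3
term was already normal: no
first contracted redex: a beta-redex


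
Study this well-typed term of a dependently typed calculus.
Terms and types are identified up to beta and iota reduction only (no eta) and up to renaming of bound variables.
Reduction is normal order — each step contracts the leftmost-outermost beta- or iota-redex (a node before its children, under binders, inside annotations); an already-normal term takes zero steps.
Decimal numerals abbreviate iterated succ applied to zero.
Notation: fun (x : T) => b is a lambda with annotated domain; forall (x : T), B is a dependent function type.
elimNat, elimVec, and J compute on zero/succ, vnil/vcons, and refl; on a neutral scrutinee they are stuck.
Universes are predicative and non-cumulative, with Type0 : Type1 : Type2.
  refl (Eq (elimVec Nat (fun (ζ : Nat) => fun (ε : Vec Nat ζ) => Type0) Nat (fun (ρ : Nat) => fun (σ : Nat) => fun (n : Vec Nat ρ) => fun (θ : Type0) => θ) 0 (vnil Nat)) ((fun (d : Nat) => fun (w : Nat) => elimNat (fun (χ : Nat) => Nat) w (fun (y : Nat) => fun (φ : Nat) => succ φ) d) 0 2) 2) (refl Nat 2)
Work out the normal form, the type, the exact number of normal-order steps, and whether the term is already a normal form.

resulting normal form:
  refl (Eq Nat 2 2) (refl Nat 2)
type:
  Eq (Eq Nat 2 2) (refl Nat 2) (refl Nat 2)
steps to reach normal form (normal order): 4
started in normal form: no
first contracted redex: an elimVec iota-redex


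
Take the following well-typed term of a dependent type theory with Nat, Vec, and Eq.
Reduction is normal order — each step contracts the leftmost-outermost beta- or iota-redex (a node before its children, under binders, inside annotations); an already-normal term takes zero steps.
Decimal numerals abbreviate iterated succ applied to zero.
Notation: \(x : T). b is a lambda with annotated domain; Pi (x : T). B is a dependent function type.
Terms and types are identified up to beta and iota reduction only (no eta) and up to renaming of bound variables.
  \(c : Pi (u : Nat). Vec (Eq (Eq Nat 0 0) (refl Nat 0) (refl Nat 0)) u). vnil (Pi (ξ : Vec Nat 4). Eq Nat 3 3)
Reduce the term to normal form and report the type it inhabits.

resulting normal form:
  \(c : Pi (u : Nat). Vec (Eq (Eq Nat 0 0) (refl Nat 0) (refl Nat 0)) u). vnil (Pi (ξ : Vec Nat 4). Eq Nat 3 3)
the term's type:
  Pi (c : Pi (u : Nat). Vec (Eq (Eq Nat 0 0) (refl Nat 0) (refl Nat 0)) u). Vec (Pi (ξ : Vec Nat 4). Eq Nat 3 3) 0
observation: no redex remains anywhere in the term; it is its own normal form.


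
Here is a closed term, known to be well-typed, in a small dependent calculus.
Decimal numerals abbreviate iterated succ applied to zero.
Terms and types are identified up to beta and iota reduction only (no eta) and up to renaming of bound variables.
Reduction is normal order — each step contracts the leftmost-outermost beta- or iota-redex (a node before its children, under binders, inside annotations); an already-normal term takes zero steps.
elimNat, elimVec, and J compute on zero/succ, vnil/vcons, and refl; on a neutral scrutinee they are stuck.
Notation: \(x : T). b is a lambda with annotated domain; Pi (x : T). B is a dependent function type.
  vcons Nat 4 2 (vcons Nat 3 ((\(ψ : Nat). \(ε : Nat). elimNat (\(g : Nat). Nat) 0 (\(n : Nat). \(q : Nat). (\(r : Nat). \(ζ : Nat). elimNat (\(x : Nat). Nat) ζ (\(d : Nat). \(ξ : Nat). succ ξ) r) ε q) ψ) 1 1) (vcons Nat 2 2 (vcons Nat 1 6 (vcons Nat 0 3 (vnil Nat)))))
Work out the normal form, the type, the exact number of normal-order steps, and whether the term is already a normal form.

reduced normal form:
  vcons Nat 4 2 (vcons Nat 3 1 (vcons Nat 2 2 (vcons Nat 1 6 (vcons Nat 0 3 (vnil Nat)))))
the term's type:
  Vec Nat 5
reduction steps (normal order): 12
started in normal form: no
first contracted redex: a beta-redex


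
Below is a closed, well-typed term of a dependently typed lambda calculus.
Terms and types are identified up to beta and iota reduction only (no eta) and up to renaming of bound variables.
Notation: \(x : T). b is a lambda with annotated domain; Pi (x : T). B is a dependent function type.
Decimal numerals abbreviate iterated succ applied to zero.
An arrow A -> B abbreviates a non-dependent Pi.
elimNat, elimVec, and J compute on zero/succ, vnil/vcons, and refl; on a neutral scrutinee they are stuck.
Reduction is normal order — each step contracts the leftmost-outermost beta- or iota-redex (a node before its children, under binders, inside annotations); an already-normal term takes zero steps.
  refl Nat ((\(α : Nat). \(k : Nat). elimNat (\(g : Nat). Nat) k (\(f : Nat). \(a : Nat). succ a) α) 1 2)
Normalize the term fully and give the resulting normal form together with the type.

normal form:
  refl Nat 3
inferred type:
  Eq Nat 3 3


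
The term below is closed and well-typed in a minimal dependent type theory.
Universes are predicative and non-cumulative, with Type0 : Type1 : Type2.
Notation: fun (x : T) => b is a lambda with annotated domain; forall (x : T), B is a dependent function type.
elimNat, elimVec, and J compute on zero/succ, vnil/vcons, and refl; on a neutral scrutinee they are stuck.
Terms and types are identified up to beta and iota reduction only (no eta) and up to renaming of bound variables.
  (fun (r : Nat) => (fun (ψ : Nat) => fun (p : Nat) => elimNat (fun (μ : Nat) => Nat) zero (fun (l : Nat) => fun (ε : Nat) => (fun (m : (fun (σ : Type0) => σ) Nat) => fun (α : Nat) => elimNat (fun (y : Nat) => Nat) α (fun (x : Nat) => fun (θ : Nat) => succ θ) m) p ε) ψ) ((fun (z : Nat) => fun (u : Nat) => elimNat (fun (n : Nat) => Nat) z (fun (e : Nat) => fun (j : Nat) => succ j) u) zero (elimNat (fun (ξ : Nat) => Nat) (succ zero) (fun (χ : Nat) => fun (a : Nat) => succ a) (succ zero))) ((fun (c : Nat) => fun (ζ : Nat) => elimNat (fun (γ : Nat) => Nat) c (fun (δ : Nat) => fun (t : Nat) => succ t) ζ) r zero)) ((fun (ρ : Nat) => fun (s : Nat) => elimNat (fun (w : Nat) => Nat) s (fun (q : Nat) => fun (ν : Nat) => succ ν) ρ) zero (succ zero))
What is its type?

inferred type:
  Nat


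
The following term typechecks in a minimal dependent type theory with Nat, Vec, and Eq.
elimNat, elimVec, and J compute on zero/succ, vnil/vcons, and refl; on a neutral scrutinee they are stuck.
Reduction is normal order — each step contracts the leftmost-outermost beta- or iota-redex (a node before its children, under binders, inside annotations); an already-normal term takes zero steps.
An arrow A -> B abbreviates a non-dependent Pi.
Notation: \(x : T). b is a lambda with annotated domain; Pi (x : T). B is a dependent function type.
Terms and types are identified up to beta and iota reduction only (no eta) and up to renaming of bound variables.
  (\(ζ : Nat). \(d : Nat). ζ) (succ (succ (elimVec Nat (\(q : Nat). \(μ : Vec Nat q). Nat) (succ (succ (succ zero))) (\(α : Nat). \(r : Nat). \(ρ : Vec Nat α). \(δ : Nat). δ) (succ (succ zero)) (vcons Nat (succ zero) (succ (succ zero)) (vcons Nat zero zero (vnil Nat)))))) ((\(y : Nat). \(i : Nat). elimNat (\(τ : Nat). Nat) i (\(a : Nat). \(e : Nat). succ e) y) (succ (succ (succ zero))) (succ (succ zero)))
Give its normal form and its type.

reduced normal form:
  succ (succ (succ (succ (succ zero))))
inferred type:
  Nat


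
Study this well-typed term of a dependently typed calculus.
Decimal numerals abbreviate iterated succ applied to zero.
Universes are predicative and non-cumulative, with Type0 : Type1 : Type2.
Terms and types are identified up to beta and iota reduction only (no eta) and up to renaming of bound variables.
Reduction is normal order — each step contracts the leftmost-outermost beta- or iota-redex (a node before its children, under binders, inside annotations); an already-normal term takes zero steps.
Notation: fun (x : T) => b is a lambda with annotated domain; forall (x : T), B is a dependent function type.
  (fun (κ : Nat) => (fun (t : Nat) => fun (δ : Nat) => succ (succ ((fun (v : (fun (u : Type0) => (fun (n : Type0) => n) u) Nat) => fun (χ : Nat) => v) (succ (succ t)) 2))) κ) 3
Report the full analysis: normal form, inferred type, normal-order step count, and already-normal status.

reduced normal form:
  fun (κ : Nat) => 7
type:
  forall (κ : Nat), Nat
reduction steps (normal order): 4
already normal: no
first redex: a beta-redex


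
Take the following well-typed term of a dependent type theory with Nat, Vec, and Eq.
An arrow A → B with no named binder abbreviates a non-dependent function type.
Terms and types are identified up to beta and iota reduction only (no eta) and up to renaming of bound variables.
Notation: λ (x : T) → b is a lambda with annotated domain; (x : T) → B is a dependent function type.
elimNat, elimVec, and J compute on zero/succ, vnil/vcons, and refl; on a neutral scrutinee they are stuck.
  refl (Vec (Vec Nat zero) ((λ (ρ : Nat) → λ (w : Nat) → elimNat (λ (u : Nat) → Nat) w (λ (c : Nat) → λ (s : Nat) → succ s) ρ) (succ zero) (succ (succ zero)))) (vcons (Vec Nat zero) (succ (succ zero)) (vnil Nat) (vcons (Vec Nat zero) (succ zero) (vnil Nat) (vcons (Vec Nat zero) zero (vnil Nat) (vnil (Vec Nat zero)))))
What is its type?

type:
  Eq (Vec (Vec Nat zero) (succ (succ (succ zero)))) (vcons (Vec Nat zero) (succ (succ zero)) (vnil Nat) (vcons (Vec Nat zero) (succ zero) (vnil Nat) (vcons (Vec Nat zero) zero (vnil Nat) (vnil (Vec Nat zero))))) (vcons (Vec Nat zero) (succ (succ zero)) (vnil Nat) (vcons (Vec Nat zero) (succ zero) (vnil Nat) (vcons (Vec Nat zero) zero (vnil Nat) (vnil (Vec Nat zero)))))
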